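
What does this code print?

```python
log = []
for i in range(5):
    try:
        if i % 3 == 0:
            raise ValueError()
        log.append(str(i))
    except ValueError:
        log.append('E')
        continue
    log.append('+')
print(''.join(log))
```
E1+2+E4+

continue in except skips rest of loop body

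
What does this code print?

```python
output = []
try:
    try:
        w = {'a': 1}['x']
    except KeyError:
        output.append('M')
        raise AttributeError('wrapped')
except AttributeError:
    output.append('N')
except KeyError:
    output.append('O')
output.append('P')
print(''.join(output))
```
MNP

AttributeError raised and caught, original KeyError not re-raised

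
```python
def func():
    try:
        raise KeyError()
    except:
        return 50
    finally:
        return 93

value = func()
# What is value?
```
93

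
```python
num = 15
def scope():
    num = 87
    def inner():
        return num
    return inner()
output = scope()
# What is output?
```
87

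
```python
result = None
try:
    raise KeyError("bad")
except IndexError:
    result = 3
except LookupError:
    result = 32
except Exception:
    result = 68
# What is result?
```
32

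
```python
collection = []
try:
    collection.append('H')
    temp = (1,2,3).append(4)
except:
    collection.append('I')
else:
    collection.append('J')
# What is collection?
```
['H', 'I']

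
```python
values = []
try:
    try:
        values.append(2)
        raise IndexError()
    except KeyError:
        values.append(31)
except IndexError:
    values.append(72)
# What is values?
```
[2, 72]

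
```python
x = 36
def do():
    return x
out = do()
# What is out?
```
36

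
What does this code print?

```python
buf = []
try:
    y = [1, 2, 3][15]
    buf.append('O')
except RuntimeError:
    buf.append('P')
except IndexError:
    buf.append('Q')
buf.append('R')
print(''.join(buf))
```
QR

IndexError is caught by its specific handler, not RuntimeError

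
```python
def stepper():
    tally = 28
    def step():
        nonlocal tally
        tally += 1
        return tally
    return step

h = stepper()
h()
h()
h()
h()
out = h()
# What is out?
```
33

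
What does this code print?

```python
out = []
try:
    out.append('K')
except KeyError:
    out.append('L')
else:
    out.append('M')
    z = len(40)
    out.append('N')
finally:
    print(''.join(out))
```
KM

Try succeeds, else appends 'M', TypeError in else is uncaught, finally prints before exception propagates ('N' never appended)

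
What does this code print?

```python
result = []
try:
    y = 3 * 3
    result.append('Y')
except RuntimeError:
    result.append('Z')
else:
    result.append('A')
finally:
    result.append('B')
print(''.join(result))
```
YAB

else runs before finally when no exception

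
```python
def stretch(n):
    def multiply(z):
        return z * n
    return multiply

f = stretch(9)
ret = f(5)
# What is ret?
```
45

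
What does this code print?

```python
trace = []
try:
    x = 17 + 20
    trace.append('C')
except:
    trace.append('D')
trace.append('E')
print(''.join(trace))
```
CE

No exception, try block completes normally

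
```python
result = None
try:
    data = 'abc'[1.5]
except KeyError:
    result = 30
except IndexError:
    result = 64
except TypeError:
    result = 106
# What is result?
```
106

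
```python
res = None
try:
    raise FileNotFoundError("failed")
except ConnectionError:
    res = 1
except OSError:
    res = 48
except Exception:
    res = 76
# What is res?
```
48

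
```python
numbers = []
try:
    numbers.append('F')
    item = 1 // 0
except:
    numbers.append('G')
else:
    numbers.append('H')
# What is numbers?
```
['F', 'G']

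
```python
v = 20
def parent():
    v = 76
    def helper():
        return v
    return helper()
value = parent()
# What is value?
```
76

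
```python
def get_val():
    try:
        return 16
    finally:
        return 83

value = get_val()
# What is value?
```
83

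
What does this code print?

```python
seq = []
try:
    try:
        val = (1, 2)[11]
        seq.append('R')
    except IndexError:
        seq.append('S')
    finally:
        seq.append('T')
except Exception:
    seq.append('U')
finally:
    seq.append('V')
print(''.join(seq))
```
STV

Both finally blocks run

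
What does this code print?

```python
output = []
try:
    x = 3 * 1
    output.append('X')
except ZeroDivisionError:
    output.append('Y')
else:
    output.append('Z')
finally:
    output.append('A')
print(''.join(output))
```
XZA

else runs before finally when no exception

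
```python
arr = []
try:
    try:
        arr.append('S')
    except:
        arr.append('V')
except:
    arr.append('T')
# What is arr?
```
['S']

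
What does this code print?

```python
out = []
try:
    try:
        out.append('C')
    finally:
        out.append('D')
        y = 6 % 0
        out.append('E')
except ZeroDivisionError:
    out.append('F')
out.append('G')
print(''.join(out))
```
CDFG

Exception in inner finally caught by outer except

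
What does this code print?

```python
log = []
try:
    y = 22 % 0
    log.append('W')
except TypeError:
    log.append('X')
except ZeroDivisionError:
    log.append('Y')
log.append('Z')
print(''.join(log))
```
YZ

ZeroDivisionError is caught by its specific handler, not TypeError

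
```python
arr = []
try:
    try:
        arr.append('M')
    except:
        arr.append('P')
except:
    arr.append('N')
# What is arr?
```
['M']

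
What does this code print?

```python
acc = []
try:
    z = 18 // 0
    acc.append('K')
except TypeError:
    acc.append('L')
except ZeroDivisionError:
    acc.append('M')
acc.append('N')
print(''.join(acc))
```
MN

ZeroDivisionError is caught by its specific handler, not TypeError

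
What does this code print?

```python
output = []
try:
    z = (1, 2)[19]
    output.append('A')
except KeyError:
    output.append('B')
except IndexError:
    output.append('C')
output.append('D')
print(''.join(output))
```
CD

IndexError is caught by its specific handler, not KeyError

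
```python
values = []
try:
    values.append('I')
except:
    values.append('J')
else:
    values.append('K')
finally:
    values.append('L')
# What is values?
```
['I', 'K', 'L']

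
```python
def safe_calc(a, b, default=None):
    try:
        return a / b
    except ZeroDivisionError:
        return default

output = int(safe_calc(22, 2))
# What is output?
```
11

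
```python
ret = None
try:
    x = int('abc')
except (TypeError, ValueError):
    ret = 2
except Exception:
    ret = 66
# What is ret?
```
2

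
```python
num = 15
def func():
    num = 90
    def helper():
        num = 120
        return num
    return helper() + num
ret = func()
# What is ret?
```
210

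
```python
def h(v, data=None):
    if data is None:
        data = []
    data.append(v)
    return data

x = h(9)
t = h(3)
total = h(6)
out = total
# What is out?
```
[6]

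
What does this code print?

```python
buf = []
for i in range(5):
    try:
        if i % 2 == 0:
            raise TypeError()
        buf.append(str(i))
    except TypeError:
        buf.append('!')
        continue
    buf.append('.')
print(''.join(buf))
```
!1.!3.!

continue in except skips rest of loop body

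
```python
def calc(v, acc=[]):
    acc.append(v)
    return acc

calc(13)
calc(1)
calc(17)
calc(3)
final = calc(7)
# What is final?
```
[13, 1, 17, 3, 7]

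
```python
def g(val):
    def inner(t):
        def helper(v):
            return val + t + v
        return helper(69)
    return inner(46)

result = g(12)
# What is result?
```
127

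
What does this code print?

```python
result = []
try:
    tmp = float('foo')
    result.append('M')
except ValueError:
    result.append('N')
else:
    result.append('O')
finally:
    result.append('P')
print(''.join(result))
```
NP

Exception: except runs, else skipped, finally runs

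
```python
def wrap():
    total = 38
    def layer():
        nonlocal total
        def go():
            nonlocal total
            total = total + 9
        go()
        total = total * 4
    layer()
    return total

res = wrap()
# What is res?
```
188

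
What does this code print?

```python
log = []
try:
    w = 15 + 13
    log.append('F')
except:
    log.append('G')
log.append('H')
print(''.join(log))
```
FH

No exception, try block completes normally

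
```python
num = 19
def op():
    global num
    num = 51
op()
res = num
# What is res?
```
51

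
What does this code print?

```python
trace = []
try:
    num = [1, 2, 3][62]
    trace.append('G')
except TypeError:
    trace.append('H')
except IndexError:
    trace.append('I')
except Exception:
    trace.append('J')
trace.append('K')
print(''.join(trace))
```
IK

IndexError matches before generic Exception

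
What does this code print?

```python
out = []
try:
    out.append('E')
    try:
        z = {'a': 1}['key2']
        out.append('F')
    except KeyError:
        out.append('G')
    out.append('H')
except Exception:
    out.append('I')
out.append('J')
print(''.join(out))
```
EGHJ

Inner exception caught by inner handler, outer continues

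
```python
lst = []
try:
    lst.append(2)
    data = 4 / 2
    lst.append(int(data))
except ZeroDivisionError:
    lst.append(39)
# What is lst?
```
[2, 2]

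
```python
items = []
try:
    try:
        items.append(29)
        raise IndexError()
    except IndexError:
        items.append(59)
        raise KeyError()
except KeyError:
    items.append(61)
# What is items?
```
[29, 59, 61]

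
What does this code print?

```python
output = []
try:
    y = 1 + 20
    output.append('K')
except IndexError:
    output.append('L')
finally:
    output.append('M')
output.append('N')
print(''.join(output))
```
KMN

finally runs after normal execution too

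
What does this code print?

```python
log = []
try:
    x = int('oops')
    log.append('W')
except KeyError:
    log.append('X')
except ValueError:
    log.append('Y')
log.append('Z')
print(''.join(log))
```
YZ

ValueError is caught by its specific handler, not KeyError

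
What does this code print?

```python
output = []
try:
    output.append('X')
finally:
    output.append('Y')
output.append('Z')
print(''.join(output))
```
XYZ

try/finally without except, no exception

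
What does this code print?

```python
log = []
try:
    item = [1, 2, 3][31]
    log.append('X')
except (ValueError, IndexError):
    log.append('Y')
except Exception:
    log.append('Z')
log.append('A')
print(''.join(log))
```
YA

IndexError matches tuple containing it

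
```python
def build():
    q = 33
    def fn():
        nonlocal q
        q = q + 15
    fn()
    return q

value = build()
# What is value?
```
48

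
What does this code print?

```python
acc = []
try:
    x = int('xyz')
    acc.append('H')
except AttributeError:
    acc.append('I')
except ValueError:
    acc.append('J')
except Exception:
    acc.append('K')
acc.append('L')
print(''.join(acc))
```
JL

ValueError matches before generic Exception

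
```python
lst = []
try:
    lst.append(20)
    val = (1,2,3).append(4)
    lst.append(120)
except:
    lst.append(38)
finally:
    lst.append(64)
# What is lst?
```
[20, 38, 64]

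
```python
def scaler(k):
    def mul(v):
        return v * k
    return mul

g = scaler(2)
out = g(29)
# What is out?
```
58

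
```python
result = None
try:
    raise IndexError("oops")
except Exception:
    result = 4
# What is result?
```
4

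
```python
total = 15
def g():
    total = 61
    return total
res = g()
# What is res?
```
61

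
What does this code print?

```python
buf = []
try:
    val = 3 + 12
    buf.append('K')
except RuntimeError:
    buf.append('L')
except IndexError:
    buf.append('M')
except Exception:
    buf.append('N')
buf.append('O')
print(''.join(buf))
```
KO

No exception, try block completes normally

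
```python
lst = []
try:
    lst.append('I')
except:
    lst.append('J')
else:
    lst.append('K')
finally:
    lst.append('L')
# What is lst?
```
['I', 'K', 'L']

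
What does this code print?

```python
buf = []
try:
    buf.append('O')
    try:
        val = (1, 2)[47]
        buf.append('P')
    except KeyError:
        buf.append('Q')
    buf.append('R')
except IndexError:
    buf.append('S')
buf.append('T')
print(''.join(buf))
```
OST

Inner handler doesn't match, propagates to outer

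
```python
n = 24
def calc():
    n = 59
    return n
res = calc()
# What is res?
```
59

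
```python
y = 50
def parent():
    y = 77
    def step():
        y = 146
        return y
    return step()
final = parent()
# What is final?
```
146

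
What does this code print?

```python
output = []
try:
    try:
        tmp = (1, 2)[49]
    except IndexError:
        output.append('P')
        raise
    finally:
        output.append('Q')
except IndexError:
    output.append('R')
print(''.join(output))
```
PQR

finally runs before re-raised exception propagates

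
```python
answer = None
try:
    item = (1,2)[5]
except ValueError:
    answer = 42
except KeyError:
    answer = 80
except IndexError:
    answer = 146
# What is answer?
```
146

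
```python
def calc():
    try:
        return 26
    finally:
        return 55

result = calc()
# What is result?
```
55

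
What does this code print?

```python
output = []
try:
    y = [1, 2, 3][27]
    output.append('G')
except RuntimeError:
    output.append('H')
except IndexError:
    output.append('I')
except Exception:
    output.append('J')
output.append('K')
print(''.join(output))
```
IK

IndexError matches before generic Exception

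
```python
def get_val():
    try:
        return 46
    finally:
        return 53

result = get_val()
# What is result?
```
53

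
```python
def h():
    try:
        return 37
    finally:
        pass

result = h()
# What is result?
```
37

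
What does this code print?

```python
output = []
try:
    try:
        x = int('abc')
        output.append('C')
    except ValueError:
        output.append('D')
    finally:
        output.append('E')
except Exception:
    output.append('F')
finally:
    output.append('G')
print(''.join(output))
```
DEG

Both finally blocks run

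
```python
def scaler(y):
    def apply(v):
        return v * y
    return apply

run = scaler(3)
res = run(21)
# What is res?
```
63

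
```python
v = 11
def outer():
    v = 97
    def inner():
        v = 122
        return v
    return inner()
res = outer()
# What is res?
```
122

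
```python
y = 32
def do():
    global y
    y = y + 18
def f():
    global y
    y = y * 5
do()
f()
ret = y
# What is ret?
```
250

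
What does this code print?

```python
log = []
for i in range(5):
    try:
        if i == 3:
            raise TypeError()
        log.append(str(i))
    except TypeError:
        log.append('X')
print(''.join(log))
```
012X4

Exception on i=3 caught, loop continues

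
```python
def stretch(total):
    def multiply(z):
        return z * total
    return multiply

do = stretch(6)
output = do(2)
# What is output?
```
12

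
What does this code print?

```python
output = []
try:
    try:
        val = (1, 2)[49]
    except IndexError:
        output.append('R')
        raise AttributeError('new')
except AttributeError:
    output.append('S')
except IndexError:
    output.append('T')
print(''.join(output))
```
RS

New AttributeError raised, caught by outer AttributeError handler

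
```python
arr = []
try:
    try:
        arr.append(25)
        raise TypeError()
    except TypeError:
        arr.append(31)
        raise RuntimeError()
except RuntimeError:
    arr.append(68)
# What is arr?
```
[25, 31, 68]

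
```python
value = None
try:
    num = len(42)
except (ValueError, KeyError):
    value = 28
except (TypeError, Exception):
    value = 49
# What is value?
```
49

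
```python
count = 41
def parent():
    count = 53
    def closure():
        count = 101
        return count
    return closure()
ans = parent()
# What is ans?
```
101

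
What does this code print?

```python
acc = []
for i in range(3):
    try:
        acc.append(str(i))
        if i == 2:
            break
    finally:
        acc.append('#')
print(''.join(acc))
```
0#1#2#

finally runs even when breaking out of loop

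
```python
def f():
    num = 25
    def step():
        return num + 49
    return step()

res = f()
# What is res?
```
74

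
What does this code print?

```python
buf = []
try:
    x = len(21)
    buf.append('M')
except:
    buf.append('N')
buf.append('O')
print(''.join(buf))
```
NO

Exception raised in try, caught by bare except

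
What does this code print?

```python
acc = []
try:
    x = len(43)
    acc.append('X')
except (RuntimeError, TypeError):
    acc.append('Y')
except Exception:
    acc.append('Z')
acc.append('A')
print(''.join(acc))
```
YA

TypeError matches tuple containing it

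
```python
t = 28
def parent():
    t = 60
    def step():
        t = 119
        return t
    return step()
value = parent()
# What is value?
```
119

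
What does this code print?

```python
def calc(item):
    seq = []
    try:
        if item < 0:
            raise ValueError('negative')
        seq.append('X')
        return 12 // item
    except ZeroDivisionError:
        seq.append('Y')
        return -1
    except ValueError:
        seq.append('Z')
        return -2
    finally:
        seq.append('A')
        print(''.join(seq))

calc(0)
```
XYA

item=0 causes ZeroDivisionError, caught, finally prints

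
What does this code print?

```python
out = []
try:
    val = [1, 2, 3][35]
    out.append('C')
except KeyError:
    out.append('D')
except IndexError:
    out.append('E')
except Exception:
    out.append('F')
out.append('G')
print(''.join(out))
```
EG

IndexError matches before generic Exception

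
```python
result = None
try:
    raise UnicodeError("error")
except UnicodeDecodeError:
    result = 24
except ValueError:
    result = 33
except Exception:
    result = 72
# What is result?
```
33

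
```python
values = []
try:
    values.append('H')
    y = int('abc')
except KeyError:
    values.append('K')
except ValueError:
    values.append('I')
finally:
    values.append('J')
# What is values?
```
['H', 'I', 'J']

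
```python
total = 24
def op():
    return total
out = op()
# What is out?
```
24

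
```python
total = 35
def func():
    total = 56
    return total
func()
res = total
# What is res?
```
35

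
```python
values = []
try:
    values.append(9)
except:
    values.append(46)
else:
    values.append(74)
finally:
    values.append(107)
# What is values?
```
[9, 74, 107]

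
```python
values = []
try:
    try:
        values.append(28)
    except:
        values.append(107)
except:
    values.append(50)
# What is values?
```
[28]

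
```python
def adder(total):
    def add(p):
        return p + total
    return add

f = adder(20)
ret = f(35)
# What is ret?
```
55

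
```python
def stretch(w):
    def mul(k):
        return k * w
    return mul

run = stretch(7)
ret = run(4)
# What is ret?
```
28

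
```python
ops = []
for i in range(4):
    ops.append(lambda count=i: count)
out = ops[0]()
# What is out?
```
0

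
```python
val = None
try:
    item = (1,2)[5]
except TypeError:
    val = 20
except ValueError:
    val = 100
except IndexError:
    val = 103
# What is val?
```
103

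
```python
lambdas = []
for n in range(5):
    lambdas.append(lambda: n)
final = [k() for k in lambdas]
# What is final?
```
[4, 4, 4, 4, 4]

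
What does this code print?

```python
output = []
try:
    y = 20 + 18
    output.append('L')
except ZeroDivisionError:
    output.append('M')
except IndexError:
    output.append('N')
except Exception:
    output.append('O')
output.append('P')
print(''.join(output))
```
LP

No exception, try block completes normally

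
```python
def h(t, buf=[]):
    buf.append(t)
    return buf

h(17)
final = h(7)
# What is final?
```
[17, 7]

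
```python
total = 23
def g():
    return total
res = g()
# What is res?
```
23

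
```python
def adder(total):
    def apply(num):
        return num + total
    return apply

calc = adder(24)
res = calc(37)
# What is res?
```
61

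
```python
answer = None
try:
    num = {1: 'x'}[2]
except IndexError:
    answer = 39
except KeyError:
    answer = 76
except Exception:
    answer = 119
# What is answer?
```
76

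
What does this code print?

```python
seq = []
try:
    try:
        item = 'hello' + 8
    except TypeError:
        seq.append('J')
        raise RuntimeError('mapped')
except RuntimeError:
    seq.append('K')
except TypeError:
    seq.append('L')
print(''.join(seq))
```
JK

New RuntimeError raised, caught by outer RuntimeError handler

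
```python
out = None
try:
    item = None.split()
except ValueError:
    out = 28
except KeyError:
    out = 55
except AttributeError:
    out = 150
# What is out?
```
150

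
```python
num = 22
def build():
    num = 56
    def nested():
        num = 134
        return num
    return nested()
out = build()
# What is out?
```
134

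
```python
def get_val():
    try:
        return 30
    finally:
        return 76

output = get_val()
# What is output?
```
76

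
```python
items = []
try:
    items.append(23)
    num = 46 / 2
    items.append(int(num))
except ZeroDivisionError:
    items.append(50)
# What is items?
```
[23, 23]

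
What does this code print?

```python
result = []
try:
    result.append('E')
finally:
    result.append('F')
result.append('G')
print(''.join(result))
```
EFG

try/finally without except, no exception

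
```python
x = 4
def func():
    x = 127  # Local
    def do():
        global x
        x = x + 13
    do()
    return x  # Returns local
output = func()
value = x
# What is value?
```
17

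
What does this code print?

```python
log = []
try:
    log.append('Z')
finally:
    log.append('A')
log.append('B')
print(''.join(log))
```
ZAB

try/finally without except, no exception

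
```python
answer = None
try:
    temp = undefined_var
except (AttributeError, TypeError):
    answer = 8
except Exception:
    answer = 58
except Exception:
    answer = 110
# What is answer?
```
58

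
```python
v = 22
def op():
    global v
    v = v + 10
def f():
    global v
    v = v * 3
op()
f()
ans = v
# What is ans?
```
96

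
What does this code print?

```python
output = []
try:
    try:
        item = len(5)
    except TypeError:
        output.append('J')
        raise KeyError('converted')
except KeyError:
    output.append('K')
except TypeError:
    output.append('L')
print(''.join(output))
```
JK

New KeyError raised, caught by outer KeyError handler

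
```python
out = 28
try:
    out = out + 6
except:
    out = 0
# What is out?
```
34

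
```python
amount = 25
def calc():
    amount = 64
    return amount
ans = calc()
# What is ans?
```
64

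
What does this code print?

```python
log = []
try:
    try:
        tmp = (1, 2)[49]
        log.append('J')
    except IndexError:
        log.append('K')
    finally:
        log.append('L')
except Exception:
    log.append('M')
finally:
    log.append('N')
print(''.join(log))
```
KLN

Both finally blocks run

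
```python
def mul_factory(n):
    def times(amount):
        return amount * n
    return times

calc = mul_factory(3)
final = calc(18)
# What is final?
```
54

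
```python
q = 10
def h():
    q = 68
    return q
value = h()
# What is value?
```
68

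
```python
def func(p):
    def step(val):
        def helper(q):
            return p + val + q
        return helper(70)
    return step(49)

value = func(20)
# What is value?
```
139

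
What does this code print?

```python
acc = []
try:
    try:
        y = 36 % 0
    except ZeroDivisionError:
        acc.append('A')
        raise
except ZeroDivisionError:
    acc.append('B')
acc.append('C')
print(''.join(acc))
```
ABC

raise without argument re-raises current exception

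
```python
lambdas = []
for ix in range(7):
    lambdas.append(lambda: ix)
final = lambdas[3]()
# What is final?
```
6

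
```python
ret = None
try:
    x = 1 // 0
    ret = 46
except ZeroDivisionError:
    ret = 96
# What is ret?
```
96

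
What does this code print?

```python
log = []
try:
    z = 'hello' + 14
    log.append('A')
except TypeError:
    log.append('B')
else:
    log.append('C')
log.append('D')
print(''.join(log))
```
BD

else block skipped when exception is caught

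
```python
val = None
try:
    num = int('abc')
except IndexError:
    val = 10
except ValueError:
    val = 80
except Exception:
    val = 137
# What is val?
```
80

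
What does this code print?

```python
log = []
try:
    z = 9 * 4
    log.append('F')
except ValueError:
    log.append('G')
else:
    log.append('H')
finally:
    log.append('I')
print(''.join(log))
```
FHI

else runs before finally when no exception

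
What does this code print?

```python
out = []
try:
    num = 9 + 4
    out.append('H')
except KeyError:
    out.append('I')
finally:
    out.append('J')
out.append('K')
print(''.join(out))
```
HJK

finally runs after normal execution too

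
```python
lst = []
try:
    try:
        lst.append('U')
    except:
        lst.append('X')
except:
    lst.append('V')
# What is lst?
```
['U']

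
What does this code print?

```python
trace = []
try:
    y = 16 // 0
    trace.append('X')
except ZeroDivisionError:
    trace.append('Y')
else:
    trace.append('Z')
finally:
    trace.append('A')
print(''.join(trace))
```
YA

Exception: except runs, else skipped, finally runs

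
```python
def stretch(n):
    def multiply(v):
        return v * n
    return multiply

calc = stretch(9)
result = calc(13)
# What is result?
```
117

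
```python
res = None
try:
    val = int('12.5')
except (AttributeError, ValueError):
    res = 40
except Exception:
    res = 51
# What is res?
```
40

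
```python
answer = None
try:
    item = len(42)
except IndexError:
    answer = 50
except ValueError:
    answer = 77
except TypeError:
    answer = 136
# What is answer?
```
136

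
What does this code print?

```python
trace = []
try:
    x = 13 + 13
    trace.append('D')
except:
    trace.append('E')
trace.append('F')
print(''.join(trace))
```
DF

No exception, try block completes normally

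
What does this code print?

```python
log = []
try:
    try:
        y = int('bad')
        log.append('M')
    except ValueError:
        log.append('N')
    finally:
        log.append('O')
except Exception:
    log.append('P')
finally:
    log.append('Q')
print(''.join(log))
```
NOQ

Both finally blocks run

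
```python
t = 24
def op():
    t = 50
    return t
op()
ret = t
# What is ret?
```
24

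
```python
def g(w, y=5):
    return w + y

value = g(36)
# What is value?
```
41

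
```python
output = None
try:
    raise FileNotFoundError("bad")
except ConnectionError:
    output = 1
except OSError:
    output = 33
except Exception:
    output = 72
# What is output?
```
33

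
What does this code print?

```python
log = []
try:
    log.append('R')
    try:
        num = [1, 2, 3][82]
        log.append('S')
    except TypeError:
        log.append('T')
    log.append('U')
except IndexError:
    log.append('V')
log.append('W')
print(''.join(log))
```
RVW

Inner handler doesn't match, propagates to outer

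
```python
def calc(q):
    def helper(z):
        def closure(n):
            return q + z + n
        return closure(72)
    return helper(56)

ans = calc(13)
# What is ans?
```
141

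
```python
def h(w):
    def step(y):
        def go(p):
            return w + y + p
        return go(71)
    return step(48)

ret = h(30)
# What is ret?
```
149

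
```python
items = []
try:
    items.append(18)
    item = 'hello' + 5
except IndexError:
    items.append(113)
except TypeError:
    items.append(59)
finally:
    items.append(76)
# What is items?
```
[18, 59, 76]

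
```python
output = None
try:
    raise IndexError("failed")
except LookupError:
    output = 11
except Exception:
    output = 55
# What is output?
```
11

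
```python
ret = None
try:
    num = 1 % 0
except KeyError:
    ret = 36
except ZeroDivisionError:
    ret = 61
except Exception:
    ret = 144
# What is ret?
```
61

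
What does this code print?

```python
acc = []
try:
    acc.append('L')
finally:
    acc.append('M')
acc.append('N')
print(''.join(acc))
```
LMN

try/finally without except, no exception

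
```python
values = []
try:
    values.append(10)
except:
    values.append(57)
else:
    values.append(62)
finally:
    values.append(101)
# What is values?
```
[10, 62, 101]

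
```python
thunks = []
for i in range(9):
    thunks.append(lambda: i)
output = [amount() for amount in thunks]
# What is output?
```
[8, 8, 8, 8, 8, 8, 8, 8, 8]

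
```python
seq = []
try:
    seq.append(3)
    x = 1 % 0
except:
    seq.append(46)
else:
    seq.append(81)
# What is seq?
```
[3, 46]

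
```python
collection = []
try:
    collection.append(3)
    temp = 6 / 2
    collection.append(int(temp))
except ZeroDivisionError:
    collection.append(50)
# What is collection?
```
[3, 3]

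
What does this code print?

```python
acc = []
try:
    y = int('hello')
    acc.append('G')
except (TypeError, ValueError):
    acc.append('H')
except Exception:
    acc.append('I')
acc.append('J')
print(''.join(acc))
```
HJ

ValueError matches tuple containing it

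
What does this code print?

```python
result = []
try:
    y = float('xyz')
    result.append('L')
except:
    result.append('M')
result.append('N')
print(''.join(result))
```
MN

Exception raised in try, caught by bare except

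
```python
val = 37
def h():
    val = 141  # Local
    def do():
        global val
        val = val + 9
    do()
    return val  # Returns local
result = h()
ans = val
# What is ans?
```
46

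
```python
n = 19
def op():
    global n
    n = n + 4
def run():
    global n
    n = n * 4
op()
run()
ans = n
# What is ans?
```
92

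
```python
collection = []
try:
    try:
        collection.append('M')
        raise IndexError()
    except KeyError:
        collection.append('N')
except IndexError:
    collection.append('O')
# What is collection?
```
['M', 'O']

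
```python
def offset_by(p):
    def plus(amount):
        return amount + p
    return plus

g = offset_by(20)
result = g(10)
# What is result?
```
30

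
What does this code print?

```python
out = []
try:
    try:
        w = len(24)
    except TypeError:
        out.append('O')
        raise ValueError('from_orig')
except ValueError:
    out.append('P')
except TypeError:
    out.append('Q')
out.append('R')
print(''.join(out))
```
OPR

ValueError raised and caught, original TypeError not re-raised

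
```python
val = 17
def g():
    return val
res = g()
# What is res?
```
17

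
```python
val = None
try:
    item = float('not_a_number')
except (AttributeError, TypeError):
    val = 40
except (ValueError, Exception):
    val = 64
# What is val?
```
64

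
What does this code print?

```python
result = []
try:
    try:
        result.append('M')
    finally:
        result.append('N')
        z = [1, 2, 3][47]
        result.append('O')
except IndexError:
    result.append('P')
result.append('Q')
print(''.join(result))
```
MNPQ

Exception in inner finally caught by outer except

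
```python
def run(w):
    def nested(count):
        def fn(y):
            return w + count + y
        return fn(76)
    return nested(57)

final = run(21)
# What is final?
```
154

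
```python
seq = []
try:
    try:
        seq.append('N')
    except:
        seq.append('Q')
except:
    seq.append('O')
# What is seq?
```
['N']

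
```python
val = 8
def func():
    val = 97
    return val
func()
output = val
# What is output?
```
8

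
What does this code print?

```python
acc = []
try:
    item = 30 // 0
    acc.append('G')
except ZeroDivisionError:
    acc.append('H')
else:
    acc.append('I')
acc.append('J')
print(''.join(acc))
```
HJ

else block skipped when exception is caught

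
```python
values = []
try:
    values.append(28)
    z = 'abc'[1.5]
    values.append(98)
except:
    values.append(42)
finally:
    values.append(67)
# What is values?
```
[28, 42, 67]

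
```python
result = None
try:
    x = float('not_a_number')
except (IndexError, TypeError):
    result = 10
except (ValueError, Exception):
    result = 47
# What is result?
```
47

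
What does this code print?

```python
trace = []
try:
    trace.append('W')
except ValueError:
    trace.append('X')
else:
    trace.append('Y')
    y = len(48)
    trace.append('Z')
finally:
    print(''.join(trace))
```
WY

Try succeeds, else appends 'Y', TypeError in else is uncaught, finally prints before exception propagates ('Z' never appended)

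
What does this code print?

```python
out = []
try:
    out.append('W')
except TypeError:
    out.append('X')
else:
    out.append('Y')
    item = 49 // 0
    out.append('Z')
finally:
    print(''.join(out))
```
WY

Try succeeds, else appends 'Y', ZeroDivisionError in else is uncaught, finally prints before exception propagates ('Z' never appended)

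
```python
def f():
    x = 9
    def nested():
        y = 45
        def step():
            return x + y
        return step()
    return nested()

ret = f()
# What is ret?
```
54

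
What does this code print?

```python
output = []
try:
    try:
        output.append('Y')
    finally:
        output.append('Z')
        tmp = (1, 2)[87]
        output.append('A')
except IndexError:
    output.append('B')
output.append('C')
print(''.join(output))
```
YZBC

Exception in inner finally caught by outer except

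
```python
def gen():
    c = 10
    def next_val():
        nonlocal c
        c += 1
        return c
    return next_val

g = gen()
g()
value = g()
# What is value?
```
12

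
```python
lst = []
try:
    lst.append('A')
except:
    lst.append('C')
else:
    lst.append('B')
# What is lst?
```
['A', 'B']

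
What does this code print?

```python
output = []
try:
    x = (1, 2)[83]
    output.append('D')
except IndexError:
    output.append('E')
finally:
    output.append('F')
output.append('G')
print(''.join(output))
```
EFG

finally always runs, even after exception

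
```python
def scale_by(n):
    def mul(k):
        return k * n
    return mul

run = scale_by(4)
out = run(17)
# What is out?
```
68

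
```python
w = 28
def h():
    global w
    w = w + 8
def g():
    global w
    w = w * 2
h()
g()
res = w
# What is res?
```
72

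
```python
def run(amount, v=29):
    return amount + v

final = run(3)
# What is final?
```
32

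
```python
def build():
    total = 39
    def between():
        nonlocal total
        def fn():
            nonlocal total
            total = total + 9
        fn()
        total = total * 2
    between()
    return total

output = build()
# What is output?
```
96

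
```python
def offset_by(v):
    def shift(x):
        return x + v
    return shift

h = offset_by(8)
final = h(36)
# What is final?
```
44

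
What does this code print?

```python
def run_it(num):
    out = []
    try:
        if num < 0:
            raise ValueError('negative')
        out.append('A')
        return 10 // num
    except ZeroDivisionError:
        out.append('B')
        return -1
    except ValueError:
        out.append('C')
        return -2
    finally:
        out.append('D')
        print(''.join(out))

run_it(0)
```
ABD

num=0 causes ZeroDivisionError, caught, finally prints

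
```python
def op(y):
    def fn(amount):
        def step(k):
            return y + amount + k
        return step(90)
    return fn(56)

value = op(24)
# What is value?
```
170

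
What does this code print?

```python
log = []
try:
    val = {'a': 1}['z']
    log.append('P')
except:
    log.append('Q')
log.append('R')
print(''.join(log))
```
QR

Exception raised in try, caught by bare except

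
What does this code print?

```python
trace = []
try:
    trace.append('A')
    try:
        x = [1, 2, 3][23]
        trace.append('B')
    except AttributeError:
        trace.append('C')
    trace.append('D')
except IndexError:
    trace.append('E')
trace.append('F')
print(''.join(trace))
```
AEF

Inner handler doesn't match, propagates to outer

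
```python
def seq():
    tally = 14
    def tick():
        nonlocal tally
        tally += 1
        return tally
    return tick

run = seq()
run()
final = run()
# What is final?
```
16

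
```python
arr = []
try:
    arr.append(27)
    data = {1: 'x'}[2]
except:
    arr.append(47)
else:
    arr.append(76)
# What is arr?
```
[27, 47]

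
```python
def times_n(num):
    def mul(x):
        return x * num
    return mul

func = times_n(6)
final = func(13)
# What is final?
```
78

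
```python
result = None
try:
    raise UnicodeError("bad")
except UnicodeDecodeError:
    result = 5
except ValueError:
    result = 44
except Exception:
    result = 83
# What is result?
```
44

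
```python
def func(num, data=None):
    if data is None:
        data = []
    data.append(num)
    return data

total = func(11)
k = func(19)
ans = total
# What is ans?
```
[11]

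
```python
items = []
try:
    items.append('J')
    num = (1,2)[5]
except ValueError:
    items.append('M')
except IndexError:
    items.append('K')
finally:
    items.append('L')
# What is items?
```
['J', 'K', 'L']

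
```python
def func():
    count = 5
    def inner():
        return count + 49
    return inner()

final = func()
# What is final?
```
54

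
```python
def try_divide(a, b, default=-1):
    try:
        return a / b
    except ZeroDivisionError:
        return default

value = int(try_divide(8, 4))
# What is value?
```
2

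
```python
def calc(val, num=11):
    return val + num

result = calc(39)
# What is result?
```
50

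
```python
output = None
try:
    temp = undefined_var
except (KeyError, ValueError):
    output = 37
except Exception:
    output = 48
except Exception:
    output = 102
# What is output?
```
48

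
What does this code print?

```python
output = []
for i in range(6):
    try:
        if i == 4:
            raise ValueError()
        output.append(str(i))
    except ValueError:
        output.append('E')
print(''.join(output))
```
0123E5

Exception on i=4 caught, loop continues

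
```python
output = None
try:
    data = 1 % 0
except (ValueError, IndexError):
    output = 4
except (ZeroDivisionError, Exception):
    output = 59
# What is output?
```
59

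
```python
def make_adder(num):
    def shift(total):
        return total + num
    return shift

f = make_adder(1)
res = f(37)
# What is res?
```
38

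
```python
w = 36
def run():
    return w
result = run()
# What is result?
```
36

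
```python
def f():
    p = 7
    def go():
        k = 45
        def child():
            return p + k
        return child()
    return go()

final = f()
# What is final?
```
52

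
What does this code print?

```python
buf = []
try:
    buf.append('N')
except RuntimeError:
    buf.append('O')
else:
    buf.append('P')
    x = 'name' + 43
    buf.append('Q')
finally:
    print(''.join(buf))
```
NP

Try succeeds, else appends 'P', TypeError in else is uncaught, finally prints before exception propagates ('Q' never appended)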